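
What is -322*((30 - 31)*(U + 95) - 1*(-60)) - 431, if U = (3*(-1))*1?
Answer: 9873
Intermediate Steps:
U = -3 (U = -3*1 = -3)
-322*((30 - 31)*(U + 95) - 1*(-60)) - 431 = -322*((30 - 31)*(-3 + 95) - 1*(-60)) - 431 = -322*(-1*92 + 60) - 431 = -322*(-92 + 60) - 431 = -322*(-32) - 431 = 10304 - 431 = 9873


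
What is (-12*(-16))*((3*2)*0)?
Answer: 0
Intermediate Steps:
(-12*(-16))*((3*2)*0) = 192*(6*0) = 192*0 = 0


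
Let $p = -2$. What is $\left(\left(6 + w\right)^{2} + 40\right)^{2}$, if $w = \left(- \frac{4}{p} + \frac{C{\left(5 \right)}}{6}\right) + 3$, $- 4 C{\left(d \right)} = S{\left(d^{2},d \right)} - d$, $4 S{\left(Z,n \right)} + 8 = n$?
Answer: $\frac{2349724160161}{84934656} \approx 27665.0$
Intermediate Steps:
$S{\left(Z,n \right)} = -2 + \frac{n}{4}$
$C{\left(d \right)} = \frac{1}{2} + \frac{3 d}{16}$ ($C{\left(d \right)} = - \frac{\left(-2 + \frac{d}{4}\right) - d}{4} = - \frac{-2 - \frac{3 d}{4}}{4} = \frac{1}{2} + \frac{3 d}{16}$)
$w = \frac{503}{96}$ ($w = \left(- \frac{4}{-2} + \frac{\frac{1}{2} + \frac{3}{16} \cdot 5}{6}\right) + 3 = \left(\left(-4\right) \left(- \frac{1}{2}\right) + \left(\frac{1}{2} + \frac{15}{16}\right) \frac{1}{6}\right) + 3 = \left(2 + \frac{23}{16} \cdot \frac{1}{6}\right) + 3 = \left(2 + \frac{23}{96}\right) + 3 = \frac{215}{96} + 3 = \frac{503}{96} \approx 5.2396$)
$\left(\left(6 + w\right)^{2} + 40\right)^{2} = \left(\left(6 + \frac{503}{96}\right)^{2} + 40\right)^{2} = \left(\left(\frac{1079}{96}\right)^{2} + 40\right)^{2} = \left(\frac{1164241}{9216} + 40\right)^{2} = \left(\frac{1532881}{9216}\right)^{2} = \frac{2349724160161}{84934656}$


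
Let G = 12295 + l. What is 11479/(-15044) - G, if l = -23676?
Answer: 171204285/15044 ≈ 11380.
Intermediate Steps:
G = -11381 (G = 12295 - 23676 = -11381)
11479/(-15044) - G = 11479/(-15044) - 1*(-11381) = 11479*(-1/15044) + 11381 = -11479/15044 + 11381 = 171204285/15044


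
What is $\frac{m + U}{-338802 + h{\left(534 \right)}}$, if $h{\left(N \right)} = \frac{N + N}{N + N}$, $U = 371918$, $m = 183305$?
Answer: $- \frac{555223}{338801} \approx -1.6388$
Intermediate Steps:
$h{\left(N \right)} = 1$ ($h{\left(N \right)} = \frac{2 N}{2 N} = 2 N \frac{1}{2 N} = 1$)
$\frac{m + U}{-338802 + h{\left(534 \right)}} = \frac{183305 + 371918}{-338802 + 1} = \frac{555223}{-338801} = 555223 \left(- \frac{1}{338801}\right) = - \frac{555223}{338801}$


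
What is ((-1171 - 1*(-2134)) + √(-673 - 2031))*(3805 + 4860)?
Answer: 8344395 + 450580*I ≈ 8.3444e+6 + 4.5058e+5*I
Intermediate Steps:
((-1171 - 1*(-2134)) + √(-673 - 2031))*(3805 + 4860) = ((-1171 + 2134) + √(-2704))*8665 = (963 + 52*I)*8665 = 8344395 + 450580*I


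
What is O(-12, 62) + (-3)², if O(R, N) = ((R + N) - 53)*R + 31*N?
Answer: 1967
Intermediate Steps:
O(R, N) = 31*N + R*(-53 + N + R) (O(R, N) = ((N + R) - 53)*R + 31*N = (-53 + N + R)*R + 31*N = R*(-53 + N + R) + 31*N = 31*N + R*(-53 + N + R))
O(-12, 62) + (-3)² = ((-12)² - 53*(-12) + 31*62 + 62*(-12)) + (-3)² = (144 + 636 + 1922 - 744) + 9 = 1958 + 9 = 1967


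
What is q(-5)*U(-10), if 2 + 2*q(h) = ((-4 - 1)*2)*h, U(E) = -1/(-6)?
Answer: 4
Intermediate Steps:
U(E) = ⅙ (U(E) = -1*(-⅙) = ⅙)
q(h) = -1 - 5*h (q(h) = -1 + (((-4 - 1)*2)*h)/2 = -1 + ((-5*2)*h)/2 = -1 + (-10*h)/2 = -1 - 5*h)
q(-5)*U(-10) = (-1 - 5*(-5))*(⅙) = (-1 + 25)*(⅙) = 24*(⅙) = 4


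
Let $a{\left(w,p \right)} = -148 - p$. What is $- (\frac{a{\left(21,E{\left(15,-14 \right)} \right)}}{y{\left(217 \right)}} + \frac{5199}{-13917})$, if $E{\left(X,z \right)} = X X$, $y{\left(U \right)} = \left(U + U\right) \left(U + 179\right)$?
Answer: $\frac{299570659}{797277096} \approx 0.37574$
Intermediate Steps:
$y{\left(U \right)} = 2 U \left(179 + U\right)$
$E{\left(X,z \right)} = X^{2}$
$- (\frac{a{\left(21,E{\left(15,-14 \right)} \right)}}{y{\left(217 \right)}} + \frac{5199}{-13917}) = - (\frac{-148 - 15^{2}}{2 \cdot 217 \left(179 + 217\right)} + \frac{5199}{-13917}) = - (\frac{-148 - 225}{2 \cdot 217 \cdot 396} + 5199 \left(- \frac{1}{13917}\right)) = - (\frac{-148 - 225}{171864} - \frac{1733}{4639}) = - (\left(-373\right) \frac{1}{171864} - \frac{1733}{4639}) = - (- \frac{373}{171864} - \frac{1733}{4639}) = \left(-1\right) \left(- \frac{299570659}{797277096}\right) = \frac{299570659}{797277096}$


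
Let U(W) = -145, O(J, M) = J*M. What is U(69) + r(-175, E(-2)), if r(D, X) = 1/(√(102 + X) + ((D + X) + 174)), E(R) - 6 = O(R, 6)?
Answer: -6808/47 + 4*√6/47 ≈ -144.64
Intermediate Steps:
E(R) = 6 + 6*R (E(R) = 6 + R*6 = 6 + 6*R)
r(D, X) = 1/(174 + D + X + √(102 + X)) (r(D, X) = 1/(√(102 + X) + (174 + D + X)) = 1/(174 + D + X + √(102 + X)))
U(69) + r(-175, E(-2)) = -145 + 1/(174 - 175 + (6 + 6*(-2)) + √(102 + (6 + 6*(-2)))) = -145 + 1/(174 - 175 + (6 - 12) + √(102 + (6 - 12))) = -145 + 1/(174 - 175 - 6 + √(102 - 6)) = -145 + 1/(174 - 175 - 6 + √96) = -145 + 1/(174 - 175 - 6 + 4*√6) = -145 + 1/(-7 + 4*√6)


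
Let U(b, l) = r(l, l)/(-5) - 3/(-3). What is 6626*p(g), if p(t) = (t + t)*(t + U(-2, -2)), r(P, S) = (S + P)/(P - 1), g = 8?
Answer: 13888096/15 ≈ 9.2587e+5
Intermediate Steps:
r(P, S) = (P + S)/(-1 + P)
U(b, l) = 1 - 2*l/(5*(-1 + l)) (U(b, l) = ((l + l)/(-1 + l))/(-5) - 3/(-3) = ((2*l)/(-1 + l))*(-⅕) - 3*(-⅓) = (2*l/(-1 + l))*(-⅕) + 1 = -2*l/(5*(-1 + l)) + 1 = 1 - 2*l/(5*(-1 + l)))
p(t) = 2*t*(11/15 + t) (p(t) = (t + t)*(t + (-5 + 3*(-2))/(5*(-1 - 2))) = (2*t)*(t + (⅕)*(-5 - 6)/(-3)) = (2*t)*(t + (⅕)*(-⅓)*(-11)) = (2*t)*(t + 11/15) = (2*t)*(11/15 + t) = 2*t*(11/15 + t))
6626*p(g) = 6626*((2/15)*8*(11 + 15*8)) = 6626*((2/15)*8*(11 + 120)) = 6626*((2/15)*8*131) = 6626*(2096/15) = 13888096/15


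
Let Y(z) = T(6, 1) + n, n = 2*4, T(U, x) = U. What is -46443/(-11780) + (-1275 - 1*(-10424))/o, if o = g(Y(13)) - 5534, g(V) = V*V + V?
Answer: 8717957/3919795 ≈ 2.2241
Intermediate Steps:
n = 8
Y(z) = 14 (Y(z) = 6 + 8 = 14)
g(V) = V + V² (g(V) = V² + V = V + V²)
o = -5324 (o = 14*(1 + 14) - 5534 = 14*15 - 5534 = 210 - 5534 = -5324)
-46443/(-11780) + (-1275 - 1*(-10424))/o = -46443/(-11780) + (-1275 - 1*(-10424))/(-5324) = -46443*(-1/11780) + (-1275 + 10424)*(-1/5324) = 46443/11780 + 9149*(-1/5324) = 46443/11780 - 9149/5324 = 8717957/3919795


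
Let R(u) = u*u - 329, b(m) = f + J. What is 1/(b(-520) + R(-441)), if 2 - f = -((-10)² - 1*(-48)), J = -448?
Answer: 1/193854 ≈ 5.1585e-6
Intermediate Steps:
f = 150 (f = 2 - (-1)*((-10)² - 1*(-48)) = 2 - (-1)*(100 + 48) = 2 - (-1)*148 = 2 - 1*(-148) = 2 + 148 = 150)
b(m) = -298 (b(m) = 150 - 448 = -298)
R(u) = -329 + u² (R(u) = u² - 329 = -329 + u²)
1/(b(-520) + R(-441)) = 1/(-298 + (-329 + (-441)²)) = 1/(-298 + (-329 + 194481)) = 1/(-298 + 194152) = 1/193854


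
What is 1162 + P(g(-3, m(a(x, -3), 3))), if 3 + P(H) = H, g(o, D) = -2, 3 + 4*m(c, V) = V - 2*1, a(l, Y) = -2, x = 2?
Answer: 1157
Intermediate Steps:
m(c, V) = -5/4 + V/4 (m(c, V) = -¾ + (V - 2*1)/4 = -¾ + (V - 2)/4 = -¾ + (-2 + V)/4 = -¾ + (-½ + V/4) = -5/4 + V/4)
P(H) = -3 + H
1162 + P(g(-3, m(a(x, -3), 3))) = 1162 + (-3 - 2) = 1162 - 5 = 1157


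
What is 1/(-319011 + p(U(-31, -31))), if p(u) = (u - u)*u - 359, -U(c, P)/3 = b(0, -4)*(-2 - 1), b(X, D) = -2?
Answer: -1/319370 ≈ -3.1312e-6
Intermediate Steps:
U(c, P) = -18 (U(c, P) = -(-6)*(-2 - 1) = -(-6)*(-3) = -3*6 = -18)
p(u) = -359 (p(u) = 0*u - 359 = 0 - 359 = -359)
1/(-319011 + p(U(-31, -31))) = 1/(-319011 - 359) = 1/(-319370) = -1/319370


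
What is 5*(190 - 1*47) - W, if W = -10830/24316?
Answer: 8698385/12158 ≈ 715.45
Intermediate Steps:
W = -5415/12158 (W = -10830*1/24316 = -5415/12158 ≈ -0.44539)
5*(190 - 1*47) - W = 5*(190 - 1*47) - 1*(-5415/12158) = 5*(190 - 47) + 5415/12158 = 5*143 + 5415/12158 = 715 + 5415/12158 = 8698385/12158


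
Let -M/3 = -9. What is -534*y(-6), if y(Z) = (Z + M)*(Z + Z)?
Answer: 134568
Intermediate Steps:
M = 27 (M = -3*(-9) = 27)
y(Z) = 2*Z*(27 + Z) (y(Z) = (Z + 27)*(Z + Z) = (27 + Z)*(2*Z) = 2*Z*(27 + Z))
-534*y(-6) = -1068*(-6)*(27 - 6) = -1068*(-6)*21 = -534*(-252) = 134568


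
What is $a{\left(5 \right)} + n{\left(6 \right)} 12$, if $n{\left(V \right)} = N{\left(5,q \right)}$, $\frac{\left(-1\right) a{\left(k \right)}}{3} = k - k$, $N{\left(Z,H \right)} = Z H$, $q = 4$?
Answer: $240$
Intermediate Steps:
$N{\left(Z,H \right)} = H Z$
$a{\left(k \right)} = 0$ ($a{\left(k \right)} = - 3 \left(k - k\right) = \left(-3\right) 0 = 0$)
$n{\left(V \right)} = 20$ ($n{\left(V \right)} = 4 \cdot 5 = 20$)
$a{\left(5 \right)} + n{\left(6 \right)} 12 = 0 + 20 \cdot 12 = 0 + 240 = 240$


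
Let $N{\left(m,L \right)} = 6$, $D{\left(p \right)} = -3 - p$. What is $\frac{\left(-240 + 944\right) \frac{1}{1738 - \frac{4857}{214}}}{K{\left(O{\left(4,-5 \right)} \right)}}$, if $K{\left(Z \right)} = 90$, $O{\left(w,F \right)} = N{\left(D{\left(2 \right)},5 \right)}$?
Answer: $\frac{75328}{16518375} \approx 0.0045603$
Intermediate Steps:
$O{\left(w,F \right)} = 6$
$\frac{\left(-240 + 944\right) \frac{1}{1738 - \frac{4857}{214}}}{K{\left(O{\left(4,-5 \right)} \right)}} = \frac{\left(-240 + 944\right) \frac{1}{1738 - \frac{4857}{214}}}{90} = \frac{704}{1738 - \frac{4857}{214}} \cdot \frac{1}{90} = \frac{704}{\frac{367075}{214}} \cdot \frac{1}{90} = 704 \cdot \frac{214}{367075} \cdot \frac{1}{90} = \frac{150656}{367075} \cdot \frac{1}{90} = \frac{75328}{16518375}$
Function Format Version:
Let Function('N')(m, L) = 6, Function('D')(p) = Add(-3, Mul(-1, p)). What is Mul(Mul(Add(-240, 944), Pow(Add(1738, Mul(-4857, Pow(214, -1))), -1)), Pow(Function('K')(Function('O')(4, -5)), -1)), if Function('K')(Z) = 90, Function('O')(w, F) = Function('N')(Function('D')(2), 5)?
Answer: Rational(75328, 16518375) ≈ 0.0045603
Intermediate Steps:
Function('O')(w, F) = 6
Mul(Mul(Add(-240, 944), Pow(Add(1738, Mul(-4857, Pow(214, -1))), -1)), Pow(Function('K')(Function('O')(4, -5)), -1)) = Mul(Mul(Add(-240, 944), Pow(Add(1738, Mul(-4857, Pow(214, -1))), -1)), Pow(90, -1)) = Mul(Mul(704, Pow(Add(1738, Mul(-4857, Rational(1, 214))), -1)), Rational(1, 90)) = Mul(Mul(704, Pow(Add(1738, Rational(-4857, 214)), -1)), Rational(1, 90)) = Mul(Mul(704, Pow(Rational(367075, 214), -1)), Rational(1, 90)) = Mul(Mul(704, Rational(214, 367075)), Rational(1, 90)) = Mul(Rational(150656, 367075), Rational(1, 90)) = Rational(75328, 16518375)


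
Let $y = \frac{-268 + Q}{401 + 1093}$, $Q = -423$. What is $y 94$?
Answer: $- \frac{32477}{747} \approx -43.477$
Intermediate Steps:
$y = - \frac{691}{1494}$ ($y = \frac{-268 - 423}{401 + 1093} = - \frac{691}{1494} \approx -0.46252$)
$y 94 = \left(- \frac{691}{1494}\right) 94 = - \frac{32477}{747}$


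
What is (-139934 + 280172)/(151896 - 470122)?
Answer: -70119/159113 ≈ -0.44069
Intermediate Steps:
(-139934 + 280172)/(151896 - 470122) = 140238/(-318226) = 140238*(-1/318226) = -70119/159113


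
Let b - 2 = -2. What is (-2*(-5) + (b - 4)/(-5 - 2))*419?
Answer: 31006/7 ≈ 4429.4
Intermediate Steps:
b = 0 (b = 2 - 2 = 0)
(-2*(-5) + (b - 4)/(-5 - 2))*419 = (-2*(-5) + (0 - 4)/(-5 - 2))*419 = (10 - 4/(-7))*419 = (10 - 4*(-⅐))*419 = (10 + 4/7)*419 = (74/7)*419 = 31006/7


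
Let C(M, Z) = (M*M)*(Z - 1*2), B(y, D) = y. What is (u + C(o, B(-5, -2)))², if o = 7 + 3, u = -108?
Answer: 652864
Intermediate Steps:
o = 10
C(M, Z) = M²*(-2 + Z) (C(M, Z) = M²*(Z - 2) = M²*(-2 + Z))
(u + C(o, B(-5, -2)))² = (-108 + 10²*(-2 - 5))² = (-108 + 100*(-7))² = (-108 - 700)² = (-808)² = 652864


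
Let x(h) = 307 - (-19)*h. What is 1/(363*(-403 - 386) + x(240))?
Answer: -1/281540 ≈ -3.5519e-6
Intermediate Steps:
x(h) = 307 + 19*h
1/(363*(-403 - 386) + x(240)) = 1/(363*(-403 - 386) + (307 + 19*240)) = 1/(363*(-789) + (307 + 4560)) = 1/(-286407 + 4867) = 1/(-281540) = -1/281540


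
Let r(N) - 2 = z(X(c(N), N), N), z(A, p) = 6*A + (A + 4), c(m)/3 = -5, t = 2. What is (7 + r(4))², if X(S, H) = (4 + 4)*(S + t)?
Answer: 511225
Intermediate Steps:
c(m) = -15 (c(m) = 3*(-5) = -15)
X(S, H) = 16 + 8*S (X(S, H) = (4 + 4)*(S + 2) = 8*(2 + S) = 16 + 8*S)
z(A, p) = 4 + 7*A (z(A, p) = 6*A + (4 + A) = 4 + 7*A)
r(N) = -722 (r(N) = 2 + (4 + 7*(16 + 8*(-15))) = 2 + (4 + 7*(16 - 120)) = 2 + (4 + 7*(-104)) = 2 + (4 - 728) = 2 - 724 = -722)
(7 + r(4))² = (7 - 722)² = (-715)² = 511225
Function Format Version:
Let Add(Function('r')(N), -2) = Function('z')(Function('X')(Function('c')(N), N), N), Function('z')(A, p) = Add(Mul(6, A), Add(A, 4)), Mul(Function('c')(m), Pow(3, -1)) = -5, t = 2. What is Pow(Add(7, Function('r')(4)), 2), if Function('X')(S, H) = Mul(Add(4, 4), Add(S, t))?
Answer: 511225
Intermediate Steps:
Function('c')(m) = -15 (Function('c')(m) = Mul(3, -5) = -15)
Function('X')(S, H) = Add(16, Mul(8, S)) (Function('X')(S, H) = Mul(Add(4, 4), Add(S, 2)) = Mul(8, Add(2, S)) = Add(16, Mul(8, S)))
Function('z')(A, p) = Add(4, Mul(7, A)) (Function('z')(A, p) = Add(Mul(6, A), Add(4, A)) = Add(4, Mul(7, A)))
Function('r')(N) = -722 (Function('r')(N) = Add(2, Add(4, Mul(7, Add(16, Mul(8, -15))))) = Add(2, Add(4, Mul(7, Add(16, -120)))) = Add(2, Add(4, Mul(7, -104))) = Add(2, Add(4, -728)) = Add(2, -724) = -722)
Pow(Add(7, Function('r')(4)), 2) = Pow(Add(7, -722), 2) = Pow(-715, 2) = 511225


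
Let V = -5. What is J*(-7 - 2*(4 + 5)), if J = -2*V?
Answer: -250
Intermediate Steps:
J = 10 (J = -2*(-5) = 10)
J*(-7 - 2*(4 + 5)) = 10*(-7 - 2*(4 + 5)) = 10*(-7 - 2*9) = 10*(-7 - 18) = 10*(-25) = -250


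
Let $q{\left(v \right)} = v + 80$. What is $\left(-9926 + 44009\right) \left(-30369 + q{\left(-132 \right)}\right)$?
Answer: $-1036838943$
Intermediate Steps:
$q{\left(v \right)} = 80 + v$
$\left(-9926 + 44009\right) \left(-30369 + q{\left(-132 \right)}\right) = \left(-9926 + 44009\right) \left(-30369 + \left(80 - 132\right)\right) = 34083 \left(-30369 - 52\right) = 34083 \left(-30421\right) = -1036838943$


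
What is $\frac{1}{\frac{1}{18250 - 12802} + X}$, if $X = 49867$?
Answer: $\frac{5448}{271675417} \approx 2.0053 \cdot 10^{-5}$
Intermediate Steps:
$\frac{1}{\frac{1}{18250 - 12802} + X} = \frac{1}{\frac{1}{18250 - 12802} + 49867} = \frac{1}{\frac{1}{5448} + 49867} = \frac{1}{\frac{271675417}{5448}} = \frac{5448}{271675417}$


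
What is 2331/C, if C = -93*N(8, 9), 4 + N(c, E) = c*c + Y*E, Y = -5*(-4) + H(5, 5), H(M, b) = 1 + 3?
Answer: -259/2852 ≈ -0.090813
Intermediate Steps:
H(M, b) = 4
Y = 24 (Y = -5*(-4) + 4 = 20 + 4 = 24)
N(c, E) = -4 + c**2 + 24*E (N(c, E) = -4 + (c*c + 24*E) = -4 + (c**2 + 24*E) = -4 + c**2 + 24*E)
C = -25668 (C = -93*(-4 + 8**2 + 24*9) = -93*(-4 + 64 + 216) = -93*276 = -25668)
2331/C = 2331/(-25668) = 2331*(-1/25668) = -259/2852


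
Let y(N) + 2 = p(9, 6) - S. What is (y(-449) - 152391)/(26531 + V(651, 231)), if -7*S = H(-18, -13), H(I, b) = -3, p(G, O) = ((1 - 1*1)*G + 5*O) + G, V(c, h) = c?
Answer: -1066481/190274 ≈ -5.6050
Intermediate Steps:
p(G, O) = G + 5*O (p(G, O) = ((1 - 1)*G + 5*O) + G = (0*G + 5*O) + G = (0 + 5*O) + G = 5*O + G = G + 5*O)
S = 3/7 (S = -⅐*(-3) = 3/7 ≈ 0.42857)
y(N) = 256/7 (y(N) = -2 + ((9 + 5*6) - 1*3/7) = -2 + ((9 + 30) - 3/7) = -2 + (39 - 3/7) = -2 + 270/7 = 256/7)
(y(-449) - 152391)/(26531 + V(651, 231)) = (256/7 - 152391)/(26531 + 651) = -1066481/7/27182 = -1066481/7*1/27182 = -1066481/190274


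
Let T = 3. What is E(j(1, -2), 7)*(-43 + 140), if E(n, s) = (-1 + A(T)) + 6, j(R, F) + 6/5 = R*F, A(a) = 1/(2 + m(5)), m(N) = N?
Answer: 3492/7 ≈ 498.86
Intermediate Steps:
A(a) = 1/7 (A(a) = 1/(2 + 5) = 1/7)
j(R, F) = -6/5 + F*R (j(R, F) = -6/5 + R*F = -6/5 + F*R)
E(n, s) = 36/7 (E(n, s) = (-1 + 1/7) + 6 = -6/7 + 6 = 36/7)
E(j(1, -2), 7)*(-43 + 140) = 36*(-43 + 140)/7 = (36/7)*97 = 3492/7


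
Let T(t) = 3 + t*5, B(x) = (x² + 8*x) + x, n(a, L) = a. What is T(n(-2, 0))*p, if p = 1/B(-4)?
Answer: 7/20 ≈ 0.35000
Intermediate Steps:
B(x) = x² + 9*x
p = -1/20 (p = 1/(-4*(9 - 4)) = 1/(-4*5) = 1/(-20) = -1/20 ≈ -0.050000)
T(t) = 3 + 5*t
T(n(-2, 0))*p = (3 + 5*(-2))*(-1/20) = (3 - 10)*(-1/20) = -7*(-1/20) = 7/20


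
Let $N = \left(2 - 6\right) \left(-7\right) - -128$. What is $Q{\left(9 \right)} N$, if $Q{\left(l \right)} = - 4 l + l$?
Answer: $-4212$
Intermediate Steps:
$Q{\left(l \right)} = - 3 l$
$N = 156$ ($N = \left(-4\right) \left(-7\right) + 128 = 28 + 128 = 156$)
$Q{\left(9 \right)} N = \left(-3\right) 9 \cdot 156 = \left(-27\right) 156 = -4212$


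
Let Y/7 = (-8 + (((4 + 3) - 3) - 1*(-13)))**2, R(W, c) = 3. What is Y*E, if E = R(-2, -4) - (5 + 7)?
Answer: -5103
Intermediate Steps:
Y = 567 (Y = 7*(-8 + (((4 + 3) - 3) - 1*(-13)))**2 = 7*(-8 + ((7 - 3) + 13))**2 = 7*(-8 + (4 + 13))**2 = 7*(-8 + 17)**2 = 7*9**2 = 7*81 = 567)
E = -9 (E = 3 - (5 + 7) = 3 - 1*12 = 3 - 12 = -9)
Y*E = 567*(-9) = -5103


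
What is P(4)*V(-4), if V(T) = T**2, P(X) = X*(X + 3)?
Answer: 448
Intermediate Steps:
P(X) = X*(3 + X)
P(4)*V(-4) = (4*(3 + 4))*(-4)**2 = (4*7)*16 = 28*16 = 448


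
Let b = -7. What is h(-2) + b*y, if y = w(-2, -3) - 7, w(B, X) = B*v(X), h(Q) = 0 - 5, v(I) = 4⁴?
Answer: 3628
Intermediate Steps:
v(I) = 256
h(Q) = -5
w(B, X) = 256*B (w(B, X) = B*256 = 256*B)
y = -519 (y = 256*(-2) - 7 = -512 - 7 = -519)
h(-2) + b*y = -5 - 7*(-519) = -5 + 3633 = 3628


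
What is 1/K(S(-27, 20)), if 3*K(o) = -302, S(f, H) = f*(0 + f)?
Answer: -3/302 ≈ -0.0099338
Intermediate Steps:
S(f, H) = f**2 (S(f, H) = f*f = f**2)
K(o) = -302/3 (K(o) = (1/3)*(-302) = -302/3)
1/K(S(-27, 20)) = 1/(-302/3) = -3/302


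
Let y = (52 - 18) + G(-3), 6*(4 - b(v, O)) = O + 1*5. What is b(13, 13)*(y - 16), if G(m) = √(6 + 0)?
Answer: 18 + √6 ≈ 20.449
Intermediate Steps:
G(m) = √6
b(v, O) = 19/6 - O/6 (b(v, O) = 4 - (O + 1*5)/6 = 4 - (O + 5)/6 = 4 - (5 + O)/6 = 4 + (-⅚ - O/6) = 19/6 - O/6)
y = 34 + √6 (y = (52 - 18) + √6 = 34 + √6 ≈ 36.449)
b(13, 13)*(y - 16) = (19/6 - ⅙*13)*((34 + √6) - 16) = (19/6 - 13/6)*(18 + √6) = 1*(18 + √6) = 18 + √6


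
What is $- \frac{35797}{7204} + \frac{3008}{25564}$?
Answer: $- \frac{223361219}{46040764} \approx -4.8514$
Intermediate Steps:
$- \frac{35797}{7204} + \frac{3008}{25564} = \left(-35797\right) \frac{1}{7204} + 3008 \cdot \frac{1}{25564} = - \frac{35797}{7204} + \frac{752}{6391} = - \frac{223361219}{46040764}$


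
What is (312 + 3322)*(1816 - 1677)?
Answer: 505126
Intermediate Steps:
(312 + 3322)*(1816 - 1677) = 3634*139 = 505126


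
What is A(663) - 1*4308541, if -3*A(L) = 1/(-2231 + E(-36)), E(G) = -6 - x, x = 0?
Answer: -28914618650/6711 ≈ -4.3085e+6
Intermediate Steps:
E(G) = -6 (E(G) = -6 - 1*0 = -6 + 0 = -6)
A(L) = 1/6711 (A(L) = -1/(3*(-2231 - 6)) = -1/3/(-2237) = -1/3*(-1/2237) = 1/6711)
A(663) - 1*4308541 = 1/6711 - 1*4308541 = 1/6711 - 4308541 = -28914618650/6711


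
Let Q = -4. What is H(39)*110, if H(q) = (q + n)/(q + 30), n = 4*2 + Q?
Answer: 4730/69 ≈ 68.551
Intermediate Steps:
n = 4 (n = 4*2 - 4 = 8 - 4 = 4)
H(q) = (4 + q)/(30 + q) (H(q) = (q + 4)/(q + 30) = (4 + q)/(30 + q))
H(39)*110 = ((4 + 39)/(30 + 39))*110 = (43/69)*110 = 4730/69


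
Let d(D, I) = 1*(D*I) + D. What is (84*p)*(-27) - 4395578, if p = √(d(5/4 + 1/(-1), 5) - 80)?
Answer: -4395578 - 1134*I*√314 ≈ -4.3956e+6 - 20095.0*I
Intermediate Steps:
d(D, I) = D + D*I (d(D, I) = D*I + D = D + D*I)
p = I*√314/2 (p = √((5/4 + 1/(-1))*(1 + 5) - 80) = √((5*(¼) + 1*(-1))*6 - 80) = √((5/4 - 1)*6 - 80) = √((¼)*6 - 80) = √(3/2 - 80) = √(-157/2) = I*√314/2 ≈ 8.86*I)
(84*p)*(-27) - 4395578 = (84*(I*√314/2))*(-27) - 4395578 = (42*I*√314)*(-27) - 4395578 = -1134*I*√314 - 4395578 = -4395578 - 1134*I*√314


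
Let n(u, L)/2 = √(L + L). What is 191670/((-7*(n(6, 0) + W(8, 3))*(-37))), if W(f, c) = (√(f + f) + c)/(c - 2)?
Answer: 191670/1813 ≈ 105.72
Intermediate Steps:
n(u, L) = 2*√2*√L (n(u, L) = 2*√(L + L) = 2*√(2*L) = 2*(√2*√L) = 2*√2*√L)
W(f, c) = (c + √2*√f)/(-2 + c) (W(f, c) = (√(2*f) + c)/(-2 + c) = (√2*√f + c)/(-2 + c) = (c + √2*√f)/(-2 + c))
191670/((-7*(n(6, 0) + W(8, 3))*(-37))) = 191670/((-7*(2*√2*√0 + (3 + √2*√8)/(-2 + 3))*(-37))) = 191670/((-7*(2*√2*0 + (3 + √2*(2*√2))/1)*(-37))) = 191670/((-7*(0 + 1*(3 + 4))*(-37))) = 191670/((-7*(0 + 1*7)*(-37))) = 191670/((-7*(0 + 7)*(-37))) = 191670/((-7*7*(-37))) = 191670/((-49*(-37))) = 191670/1813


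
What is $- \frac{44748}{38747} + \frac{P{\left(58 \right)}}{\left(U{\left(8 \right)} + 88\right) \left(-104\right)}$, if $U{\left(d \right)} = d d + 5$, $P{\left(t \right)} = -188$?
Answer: $- \frac{180840227}{158165254} \approx -1.1434$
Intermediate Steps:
$U{\left(d \right)} = 5 + d^{2}$ ($U{\left(d \right)} = d^{2} + 5 = 5 + d^{2}$)
$- \frac{44748}{38747} + \frac{P{\left(58 \right)}}{\left(U{\left(8 \right)} + 88\right) \left(-104\right)} = - \frac{44748}{38747} - \frac{188}{\left(\left(5 + 8^{2}\right) + 88\right) \left(-104\right)} = \left(-44748\right) \frac{1}{38747} - \frac{188}{\left(\left(5 + 64\right) + 88\right) \left(-104\right)} = - \frac{44748}{38747} - \frac{188}{\left(69 + 88\right) \left(-104\right)} = - \frac{44748}{38747} - \frac{188}{157 \left(-104\right)} = - \frac{44748}{38747} - \frac{188}{-16328} = - \frac{44748}{38747} - - \frac{47}{4082} = - \frac{44748}{38747} + \frac{47}{4082} = - \frac{180840227}{158165254}$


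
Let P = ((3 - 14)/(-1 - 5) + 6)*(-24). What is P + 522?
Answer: 334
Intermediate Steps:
P = -188 (P = (-11/(-6) + 6)*(-24) = (-11*(-⅙) + 6)*(-24) = (11/6 + 6)*(-24) = (47/6)*(-24) = -188)
P + 522 = -188 + 522 = 334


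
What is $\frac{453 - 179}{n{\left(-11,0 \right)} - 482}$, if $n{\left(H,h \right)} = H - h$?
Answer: $- \frac{274}{493} \approx -0.55578$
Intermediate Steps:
$\frac{453 - 179}{n{\left(-11,0 \right)} - 482} = \frac{453 - 179}{\left(-11 - 0\right) - 482} = \frac{274}{\left(-11 + 0\right) - 482} = \frac{274}{-11 - 482} = \frac{274}{-493} = 274 \left(- \frac{1}{493}\right) = - \frac{274}{493}$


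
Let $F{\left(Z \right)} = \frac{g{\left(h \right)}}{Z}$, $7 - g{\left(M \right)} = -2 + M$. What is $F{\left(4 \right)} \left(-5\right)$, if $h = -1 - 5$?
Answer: $- \frac{75}{4} \approx -18.75$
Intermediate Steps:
$h = -6$
$g{\left(M \right)} = 9 - M$ ($g{\left(M \right)} = 7 - \left(-2 + M\right) = 9 - M$)
$F{\left(Z \right)} = \frac{15}{Z}$ ($F{\left(Z \right)} = \frac{9 - -6}{Z} = \frac{9 + 6}{Z} = \frac{15}{Z}$)
$F{\left(4 \right)} \left(-5\right) = \frac{15}{4} \left(-5\right) = - \frac{75}{4}$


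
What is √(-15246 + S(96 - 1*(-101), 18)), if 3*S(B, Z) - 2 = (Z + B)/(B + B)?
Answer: I*√21299366958/1182 ≈ 123.47*I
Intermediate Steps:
S(B, Z) = ⅔ + (B + Z)/(6*B) (S(B, Z) = ⅔ + ((Z + B)/(B + B))/3 = ⅔ + ((B + Z)/((2*B)))/3 = ⅔ + ((B + Z)*(1/(2*B)))/3 = ⅔ + ((B + Z)/(2*B))/3 = ⅔ + (B + Z)/(6*B))
√(-15246 + S(96 - 1*(-101), 18)) = √(-15246 + (18 + 5*(96 - 1*(-101)))/(6*(96 - 1*(-101)))) = √(-15246 + (18 + 5*(96 + 101))/(6*(96 + 101))) = √(-15246 + (⅙)*(18 + 5*197)/197) = √(-15246 + (⅙)*(1/197)*(18 + 985)) = √(-15246 + (⅙)*(1/197)*1003) = √(-15246 + 1003/1182) = √(-18019769/1182) = I*√21299366958/1182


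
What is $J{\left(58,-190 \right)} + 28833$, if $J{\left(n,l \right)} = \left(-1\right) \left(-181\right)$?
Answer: $29014$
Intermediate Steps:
$J{\left(n,l \right)} = 181$
$J{\left(58,-190 \right)} + 28833 = 181 + 28833 = 29014$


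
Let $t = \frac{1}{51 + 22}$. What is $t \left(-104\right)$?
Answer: $- \frac{104}{73} \approx -1.4247$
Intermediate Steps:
$t = \frac{1}{73} \approx 0.013699$
$t \left(-104\right) = \frac{1}{73} \left(-104\right) = - \frac{104}{73}$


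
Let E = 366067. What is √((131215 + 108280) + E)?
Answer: √605562 ≈ 778.18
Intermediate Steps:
√((131215 + 108280) + E) = √((131215 + 108280) + 366067) = √(239495 + 366067) = √605562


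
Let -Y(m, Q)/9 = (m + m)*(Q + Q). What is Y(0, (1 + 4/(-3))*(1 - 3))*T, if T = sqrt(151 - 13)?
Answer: 0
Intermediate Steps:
Y(m, Q) = -36*Q*m (Y(m, Q) = -9*(m + m)*(Q + Q) = -9*2*m*2*Q = -36*Q*m)
T = sqrt(138) ≈ 11.747
Y(0, (1 + 4/(-3))*(1 - 3))*T = (-36*(1 + 4/(-3))*(1 - 3)*0)*sqrt(138) = (-36*(1 + 4*(-1/3))*(-2)*0)*sqrt(138) = (-36*(1 - 4/3)*(-2)*0)*sqrt(138) = (-36*(-1/3*(-2))*0)*sqrt(138) = (-36*2/3*0)*sqrt(138) = 0*sqrt(138) = 0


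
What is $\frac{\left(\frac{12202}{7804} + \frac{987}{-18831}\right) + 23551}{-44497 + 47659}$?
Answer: $\frac{192289405591}{25815468116} \approx 7.4486$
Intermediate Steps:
$\frac{\left(\frac{12202}{7804} + \frac{987}{-18831}\right) + 23551}{-44497 + 47659} = \frac{\left(12202 \cdot \frac{1}{7804} + 987 \left(- \frac{1}{18831}\right)\right) + 23551}{3162} = \left(\left(\frac{6101}{3902} - \frac{329}{6277}\right) + 23551\right) \frac{1}{3162} = \left(\frac{37012219}{24492854} + 23551\right) \frac{1}{3162} = \frac{576868216773}{24492854} \cdot \frac{1}{3162} = \frac{192289405591}{25815468116}$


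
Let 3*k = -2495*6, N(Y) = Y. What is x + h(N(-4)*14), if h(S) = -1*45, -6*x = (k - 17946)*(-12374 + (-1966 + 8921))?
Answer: -62145227/3 ≈ -2.0715e+7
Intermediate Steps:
k = -4990 (k = (-2495*6)/3 = (1/3)*(-14970) = -4990)
x = -62145092/3 (x = -(-4990 - 17946)*(-12374 + (-1966 + 8921))/6 = -(-11468)*(-12374 + 6955)/3 = -(-11468)*(-5419)/3 = -1/6*124290184 = -62145092/3 ≈ -2.0715e+7)
h(S) = -45
x + h(N(-4)*14) = -62145092/3 - 45 = -62145227/3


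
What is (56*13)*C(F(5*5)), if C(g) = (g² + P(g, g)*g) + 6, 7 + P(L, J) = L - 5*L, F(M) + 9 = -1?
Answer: -163072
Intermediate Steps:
F(M) = -10 (F(M) = -9 - 1 = -10)
P(L, J) = -7 - 4*L (P(L, J) = -7 + (L - 5*L) = -7 - 4*L)
C(g) = 6 + g² + g*(-7 - 4*g) (C(g) = (g² + (-7 - 4*g)*g) + 6 = (g² + g*(-7 - 4*g)) + 6 = 6 + g² + g*(-7 - 4*g))
(56*13)*C(F(5*5)) = (56*13)*(6 - 7*(-10) - 3*(-10)²) = 728*(6 + 70 - 3*100) = 728*(6 + 70 - 300) = 728*(-224) = -163072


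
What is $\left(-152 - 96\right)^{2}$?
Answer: $61504$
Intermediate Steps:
$\left(-152 - 96\right)^{2} = \left(-248\right)^{2} = 61504$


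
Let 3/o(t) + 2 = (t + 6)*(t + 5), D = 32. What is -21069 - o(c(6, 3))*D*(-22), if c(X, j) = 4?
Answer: -21045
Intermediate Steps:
o(t) = 3/(-2 + (5 + t)*(6 + t)) (o(t) = 3/(-2 + (t + 6)*(t + 5)) = 3/(-2 + (6 + t)*(5 + t)) = 3/(-2 + (5 + t)*(6 + t)))
-21069 - o(c(6, 3))*D*(-22) = -21069 - (3/(28 + 4**2 + 11*4))*32*(-22) = -21069 - (3/(28 + 16 + 44))*32*(-22) = -21069 - (3/88)*32*(-22) = -21069 - 12*(-22)/11 = -21069 - 1*(-24) = -21069 + 24 = -21045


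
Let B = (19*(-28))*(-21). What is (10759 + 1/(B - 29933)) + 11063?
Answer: 409402541/18761 ≈ 21822.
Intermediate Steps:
B = 11172 (B = -532*(-21) = 11172)
(10759 + 1/(B - 29933)) + 11063 = (10759 + 1/(11172 - 29933)) + 11063 = (10759 + 1/(-18761)) + 11063 = (10759 - 1/18761) + 11063 = 201849598/18761 + 11063 = 409402541/18761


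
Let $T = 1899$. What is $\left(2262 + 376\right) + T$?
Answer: $4537$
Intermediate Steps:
$\left(2262 + 376\right) + T = \left(2262 + 376\right) + 1899 = 2638 + 1899 = 4537$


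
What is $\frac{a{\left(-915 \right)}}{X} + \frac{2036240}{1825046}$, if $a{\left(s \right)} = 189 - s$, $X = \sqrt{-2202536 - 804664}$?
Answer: $\frac{1018120}{912523} - \frac{46 i \sqrt{7518}}{6265} \approx 1.1157 - 0.63663 i$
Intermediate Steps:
$X = 20 i \sqrt{7518}$ ($X = \sqrt{-3007200} = 20 i \sqrt{7518} \approx 1734.1 i$)
$\frac{a{\left(-915 \right)}}{X} + \frac{2036240}{1825046} = \frac{189 - -915}{20 i \sqrt{7518}} + \frac{2036240}{1825046} = \left(189 + 915\right) \left(- \frac{i \sqrt{7518}}{150360}\right) + 2036240 \cdot \frac{1}{1825046} = 1104 \left(- \frac{i \sqrt{7518}}{150360}\right) + \frac{1018120}{912523} = - \frac{46 i \sqrt{7518}}{6265} + \frac{1018120}{912523} = \frac{1018120}{912523} - \frac{46 i \sqrt{7518}}{6265}$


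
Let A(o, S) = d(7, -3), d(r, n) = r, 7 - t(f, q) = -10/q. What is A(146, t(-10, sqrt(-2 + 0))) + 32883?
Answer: 32890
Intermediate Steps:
t(f, q) = 7 + 10/q (t(f, q) = 7 - (-10)/q = 7 + 10/q)
A(o, S) = 7
A(146, t(-10, sqrt(-2 + 0))) + 32883 = 7 + 32883 = 32890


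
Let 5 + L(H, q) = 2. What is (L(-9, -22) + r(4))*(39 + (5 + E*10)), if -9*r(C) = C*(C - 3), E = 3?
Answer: -2294/9 ≈ -254.89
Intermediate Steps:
L(H, q) = -3 (L(H, q) = -5 + 2 = -3)
r(C) = -C*(-3 + C)/9 (r(C) = -C*(C - 3)/9 = -C*(-3 + C)/9)
(L(-9, -22) + r(4))*(39 + (5 + E*10)) = (-3 + (⅑)*4*(3 - 1*4))*(39 + (5 + 3*10)) = (-3 + (⅑)*4*(3 - 4))*(39 + (5 + 30)) = (-3 + (⅑)*4*(-1))*(39 + 35) = (-3 - 4/9)*74 = -31/9*74 = -2294/9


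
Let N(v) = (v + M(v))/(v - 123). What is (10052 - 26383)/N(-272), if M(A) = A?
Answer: -6450745/544 ≈ -11858.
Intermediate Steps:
N(v) = 2*v/(-123 + v) (N(v) = (v + v)/(v - 123) = (2*v)/(-123 + v) = 2*v/(-123 + v))
(10052 - 26383)/N(-272) = (10052 - 26383)/((2*(-272)/(-123 - 272))) = -16331/(2*(-272)/(-395)) = -16331/(2*(-272)*(-1/395)) = -16331/544/395 = -16331*395/544 = -6450745/544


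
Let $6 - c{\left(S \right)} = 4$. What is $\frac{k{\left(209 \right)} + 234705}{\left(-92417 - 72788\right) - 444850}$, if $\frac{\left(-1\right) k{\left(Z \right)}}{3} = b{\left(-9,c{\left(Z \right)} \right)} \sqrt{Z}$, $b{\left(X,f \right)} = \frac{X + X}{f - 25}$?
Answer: $- \frac{46941}{122011} + \frac{54 \sqrt{209}}{14031265} \approx -0.38467$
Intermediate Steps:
$c{\left(S \right)} = 2$ ($c{\left(S \right)} = 6 - 4 = 2$)
$b{\left(X,f \right)} = \frac{2 X}{-25 + f}$
$k{\left(Z \right)} = - \frac{54 \sqrt{Z}}{23}$ ($k{\left(Z \right)} = - 3 \cdot 2 \left(-9\right) \frac{1}{-25 + 2} \sqrt{Z} = - 3 \cdot 2 \left(-9\right) \frac{1}{-23} \sqrt{Z} = - 3 \cdot 2 \left(-9\right) \left(- \frac{1}{23}\right) \sqrt{Z} = - 3 \frac{18 \sqrt{Z}}{23} = - \frac{54 \sqrt{Z}}{23}$)
$\frac{k{\left(209 \right)} + 234705}{\left(-92417 - 72788\right) - 444850} = \frac{- \frac{54 \sqrt{209}}{23} + 234705}{\left(-92417 - 72788\right) - 444850} = \frac{234705 - \frac{54 \sqrt{209}}{23}}{-165205 - 444850} = \frac{234705 - \frac{54 \sqrt{209}}{23}}{-610055} = \left(234705 - \frac{54 \sqrt{209}}{23}\right) \left(- \frac{1}{610055}\right) = - \frac{46941}{122011} + \frac{54 \sqrt{209}}{14031265}$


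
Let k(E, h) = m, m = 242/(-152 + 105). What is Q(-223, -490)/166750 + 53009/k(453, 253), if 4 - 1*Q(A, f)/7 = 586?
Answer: -18883898689/1834250 ≈ -10295.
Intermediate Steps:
Q(A, f) = -4074 (Q(A, f) = 28 - 7*586 = 28 - 4102 = -4074)
m = -242/47 (m = 242/(-47) = 242*(-1/47) = -242/47 ≈ -5.1489)
k(E, h) = -242/47
Q(-223, -490)/166750 + 53009/k(453, 253) = -4074/166750 + 53009/(-242/47) = -4074*1/166750 + 53009*(-47/242) = -2037/83375 - 226493/22 = -18883898689/1834250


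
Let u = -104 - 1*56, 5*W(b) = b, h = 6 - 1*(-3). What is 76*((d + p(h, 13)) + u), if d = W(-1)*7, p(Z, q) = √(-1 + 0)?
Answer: -61332/5 + 76*I ≈ -12266.0 + 76.0*I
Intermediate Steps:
h = 9 (h = 6 + 3 = 9)
W(b) = b/5
p(Z, q) = I (p(Z, q) = √(-1) = I)
u = -160 (u = -104 - 56 = -160)
d = -7/5 (d = ((⅕)*(-1))*7 = -⅕*7 = -7/5 ≈ -1.4000)
76*((d + p(h, 13)) + u) = 76*((-7/5 + I) - 160) = 76*(-807/5 + I) = -61332/5 + 76*I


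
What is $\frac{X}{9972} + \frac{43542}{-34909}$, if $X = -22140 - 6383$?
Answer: $- \frac{1429910231}{348112548} \approx -4.1076$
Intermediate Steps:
$X = -28523$
$\frac{X}{9972} + \frac{43542}{-34909} = - \frac{28523}{9972} + \frac{43542}{-34909} = \left(-28523\right) \frac{1}{9972} + 43542 \left(- \frac{1}{34909}\right) = - \frac{28523}{9972} - \frac{43542}{34909} = - \frac{1429910231}{348112548}$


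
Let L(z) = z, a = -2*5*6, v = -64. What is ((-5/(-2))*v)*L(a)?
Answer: 9600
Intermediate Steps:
a = -60 (a = -10*6 = -60)
((-5/(-2))*v)*L(a) = (-5/(-2)*(-64))*(-60) = (-5*(-1/2)*(-64))*(-60) = ((5/2)*(-64))*(-60) = -160*(-60) = 9600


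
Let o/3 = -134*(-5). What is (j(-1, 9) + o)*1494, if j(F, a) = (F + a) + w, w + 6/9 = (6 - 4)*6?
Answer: 3031824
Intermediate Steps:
w = 34/3 (w = -⅔ + (6 - 4)*6 = -⅔ + 2*6 = -⅔ + 12 = 34/3 ≈ 11.333)
j(F, a) = 34/3 + F + a (j(F, a) = (F + a) + 34/3 = 34/3 + F + a)
o = 2010 (o = 3*(-134*(-5)) = 3*670 = 2010)
(j(-1, 9) + o)*1494 = ((34/3 - 1 + 9) + 2010)*1494 = (58/3 + 2010)*1494 = (6088/3)*1494 = 3031824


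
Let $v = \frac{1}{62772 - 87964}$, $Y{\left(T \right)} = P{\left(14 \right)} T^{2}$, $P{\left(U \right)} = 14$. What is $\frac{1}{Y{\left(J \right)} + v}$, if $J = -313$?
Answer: $\frac{25192}{34552490671} \approx 7.2909 \cdot 10^{-7}$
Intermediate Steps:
$Y{\left(T \right)} = 14 T^{2}$
$v = - \frac{1}{25192}$ ($v = \frac{1}{-25192} = - \frac{1}{25192} \approx -3.9695 \cdot 10^{-5}$)
$\frac{1}{Y{\left(J \right)} + v} = \frac{1}{14 \left(-313\right)^{2} - \frac{1}{25192}} = \frac{1}{14 \cdot 97969 - \frac{1}{25192}} = \frac{1}{1371566 - \frac{1}{25192}} = \frac{1}{\frac{34552490671}{25192}} = \frac{25192}{34552490671}$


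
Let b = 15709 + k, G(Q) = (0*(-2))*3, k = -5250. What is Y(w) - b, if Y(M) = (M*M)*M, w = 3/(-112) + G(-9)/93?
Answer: -14694141979/1404928 ≈ -10459.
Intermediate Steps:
G(Q) = 0 (G(Q) = 0*3 = 0)
b = 10459 (b = 15709 - 5250 = 10459)
w = -3/112 (w = 3/(-112) + 0/93 = 3*(-1/112) + 0*(1/93) = -3/112 + 0 = -3/112 ≈ -0.026786)
Y(M) = M³ (Y(M) = M²*M = M³)
Y(w) - b = (-3/112)³ - 1*10459 = -27/1404928 - 10459 = -14694141979/1404928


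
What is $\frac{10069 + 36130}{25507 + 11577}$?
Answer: $\frac{46199}{37084} \approx 1.2458$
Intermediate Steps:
$\frac{10069 + 36130}{25507 + 11577} = \frac{46199}{37084}$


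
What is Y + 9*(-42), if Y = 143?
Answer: -235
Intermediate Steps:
Y + 9*(-42) = 143 + 9*(-42) = 143 - 378 = -235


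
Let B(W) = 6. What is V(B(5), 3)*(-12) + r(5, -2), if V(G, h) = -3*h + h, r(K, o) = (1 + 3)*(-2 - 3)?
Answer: 52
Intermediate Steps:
r(K, o) = -20 (r(K, o) = 4*(-5) = -20)
V(G, h) = -2*h
V(B(5), 3)*(-12) + r(5, -2) = -2*3*(-12) - 20 = -6*(-12) - 20 = 72 - 20 = 52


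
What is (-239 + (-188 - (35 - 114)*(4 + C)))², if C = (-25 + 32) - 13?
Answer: 342225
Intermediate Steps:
C = -6 (C = 7 - 13 = -6)
(-239 + (-188 - (35 - 114)*(4 + C)))² = (-239 + (-188 - (35 - 114)*(4 - 6)))² = (-239 + (-188 - (-79)*(-2)))² = (-239 + (-188 - 1*158))² = (-239 + (-188 - 158))² = (-239 - 346)² = (-585)² = 342225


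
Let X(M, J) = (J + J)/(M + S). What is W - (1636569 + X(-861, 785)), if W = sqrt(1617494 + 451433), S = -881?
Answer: -1425450814/871 + 7*sqrt(42223) ≈ -1.6351e+6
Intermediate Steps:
X(M, J) = 2*J/(-881 + M) (X(M, J) = (J + J)/(M - 881) = (2*J)/(-881 + M) = 2*J/(-881 + M))
W = 7*sqrt(42223) (W = sqrt(2068927) = 7*sqrt(42223) ≈ 1438.4)
W - (1636569 + X(-861, 785)) = 7*sqrt(42223) - (1636569 + 2*785/(-881 - 861)) = 7*sqrt(42223) - (1636569 + 2*785/(-1742)) = 7*sqrt(42223) - (1636569 + 2*785*(-1/1742)) = 7*sqrt(42223) - (1636569 - 785/871) = 7*sqrt(42223) - 1*1425450814/871 = 7*sqrt(42223) - 1425450814/871 = -1425450814/871 + 7*sqrt(42223)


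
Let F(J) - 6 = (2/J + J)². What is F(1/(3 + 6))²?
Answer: 731973025/6561 ≈ 1.1156e+5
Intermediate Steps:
F(J) = 6 + (J + 2/J)² (F(J) = 6 + (2/J + J)² = 6 + (J + 2/J)²)
F(1/(3 + 6))² = (10 + (1/(3 + 6))² + 4/(1/(3 + 6))²)² = (10 + (1/9)² + 4/(1/9)²)² = (10 + (⅑)² + 4/9⁻²)² = (10 + 1/81 + 4*81)² = (10 + 1/81 + 324)² = (27055/81)² = 731973025/6561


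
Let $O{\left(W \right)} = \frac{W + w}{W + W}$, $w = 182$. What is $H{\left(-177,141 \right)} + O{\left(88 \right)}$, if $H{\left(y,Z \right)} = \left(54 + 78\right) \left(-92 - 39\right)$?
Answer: $- \frac{1521561}{88} \approx -17290.0$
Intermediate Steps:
$O{\left(W \right)} = \frac{182 + W}{2 W}$ ($O{\left(W \right)} = \frac{W + 182}{W + W} = \frac{182 + W}{2 W}$)
$H{\left(y,Z \right)} = -17292$ ($H{\left(y,Z \right)} = 132 \left(-131\right) = -17292$)
$H{\left(-177,141 \right)} + O{\left(88 \right)} = -17292 + \frac{182 + 88}{2 \cdot 88} = -17292 + \frac{1}{2} \cdot \frac{1}{88} \cdot 270 = -17292 + \frac{135}{88} = - \frac{1521561}{88}$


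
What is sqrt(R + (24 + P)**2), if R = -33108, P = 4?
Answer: 2*I*sqrt(8081) ≈ 179.79*I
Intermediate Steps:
sqrt(R + (24 + P)**2) = sqrt(-33108 + (24 + 4)**2) = sqrt(-33108 + 28**2) = sqrt(-33108 + 784) = sqrt(-32324) = 2*I*sqrt(8081)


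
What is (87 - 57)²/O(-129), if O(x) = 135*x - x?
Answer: -150/2881 ≈ -0.052065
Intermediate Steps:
O(x) = 134*x
(87 - 57)²/O(-129) = (87 - 57)²/((134*(-129))) = 30²/(-17286) = 900*(-1/17286) = -150/2881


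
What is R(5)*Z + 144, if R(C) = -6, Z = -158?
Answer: 1092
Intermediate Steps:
R(5)*Z + 144 = -6*(-158) + 144 = 948 + 144 = 1092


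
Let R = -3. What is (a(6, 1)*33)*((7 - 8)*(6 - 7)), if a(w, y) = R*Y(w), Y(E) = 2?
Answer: -198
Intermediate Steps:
a(w, y) = -6 (a(w, y) = -3*2 = -6)
(a(6, 1)*33)*((7 - 8)*(6 - 7)) = (-6*33)*((7 - 8)*(6 - 7)) = -(-198)*(-1) = -198*1 = -198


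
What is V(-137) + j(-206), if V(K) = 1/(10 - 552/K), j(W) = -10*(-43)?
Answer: 826597/1922 ≈ 430.07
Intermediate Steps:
j(W) = 430
V(-137) + j(-206) = (1/2)*(-137)/(-276 + 5*(-137)) + 430 = (1/2)*(-137)/(-276 - 685) + 430 = (1/2)*(-137)/(-961) + 430 = (1/2)*(-137)*(-1/961) + 430 = 137/1922 + 430 = 826597/1922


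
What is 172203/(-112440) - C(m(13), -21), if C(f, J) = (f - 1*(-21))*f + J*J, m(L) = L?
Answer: -33152241/37480 ≈ -884.53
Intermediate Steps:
C(f, J) = J**2 + f*(21 + f) (C(f, J) = (f + 21)*f + J**2 = (21 + f)*f + J**2 = f*(21 + f) + J**2 = J**2 + f*(21 + f))
172203/(-112440) - C(m(13), -21) = 172203/(-112440) - ((-21)**2 + 13**2 + 21*13) = 172203*(-1/112440) - (441 + 169 + 273) = -57401/37480 - 1*883 = -57401/37480 - 883 = -33152241/37480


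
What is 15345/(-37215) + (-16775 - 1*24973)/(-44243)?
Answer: 19438733/36588961 ≈ 0.53127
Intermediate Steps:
15345/(-37215) + (-16775 - 1*24973)/(-44243) = 15345*(-1/37215) + (-16775 - 24973)*(-1/44243) = -341/827 - 41748*(-1/44243) = -341/827 + 41748/44243 = 19438733/36588961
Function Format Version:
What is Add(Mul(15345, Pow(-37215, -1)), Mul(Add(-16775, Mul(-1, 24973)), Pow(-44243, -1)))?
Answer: Rational(19438733, 36588961) ≈ 0.53127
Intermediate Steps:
Add(Mul(15345, Pow(-37215, -1)), Mul(Add(-16775, Mul(-1, 24973)), Pow(-44243, -1))) = Add(Mul(15345, Rational(-1, 37215)), Mul(Add(-16775, -24973), Rational(-1, 44243))) = Add(Rational(-341, 827), Mul(-41748, Rational(-1, 44243))) = Add(Rational(-341, 827), Rational(41748, 44243)) = Rational(19438733, 36588961)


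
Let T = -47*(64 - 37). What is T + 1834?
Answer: 565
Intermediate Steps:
T = -1269 (T = -47*27 = -1269)
T + 1834 = -1269 + 1834 = 565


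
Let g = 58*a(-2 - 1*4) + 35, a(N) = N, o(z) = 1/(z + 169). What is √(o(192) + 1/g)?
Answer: 4*I*√939/5947 ≈ 0.020611*I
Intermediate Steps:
o(z) = 1/(169 + z)
g = -313 (g = 58*(-2 - 1*4) + 35 = 58*(-2 - 4) + 35 = 58*(-6) + 35 = -348 + 35 = -313)
√(o(192) + 1/g) = √(1/(169 + 192) + 1/(-313)) = √(1/361 - 1/313) = √(-48/112993) = 4*I*√939/5947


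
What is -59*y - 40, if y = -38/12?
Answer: 881/6 ≈ 146.83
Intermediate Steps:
y = -19/6 (y = -38*1/12 = -19/6 ≈ -3.1667)
-59*y - 40 = -59*(-19/6) - 40 = 1121/6 - 40 = 881/6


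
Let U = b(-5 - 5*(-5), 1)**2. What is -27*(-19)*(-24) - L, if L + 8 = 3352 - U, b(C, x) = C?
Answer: -15256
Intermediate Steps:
U = 400 (U = (-5 - 5*(-5))**2 = (-5 + 25)**2 = 20**2 = 400)
L = 2944 (L = -8 + (3352 - 1*400) = -8 + (3352 - 400) = -8 + 2952 = 2944)
-27*(-19)*(-24) - L = -27*(-19)*(-24) - 1*2944 = 513*(-24) - 2944 = -12312 - 2944 = -15256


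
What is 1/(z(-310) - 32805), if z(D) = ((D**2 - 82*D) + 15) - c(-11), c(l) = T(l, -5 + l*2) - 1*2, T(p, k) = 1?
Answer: 1/88731 ≈ 1.1270e-5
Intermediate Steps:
c(l) = -1 (c(l) = 1 - 1*2 = 1 - 2 = -1)
z(D) = 16 + D**2 - 82*D (z(D) = ((D**2 - 82*D) + 15) - 1*(-1) = (15 + D**2 - 82*D) + 1 = 16 + D**2 - 82*D)
1/(z(-310) - 32805) = 1/((16 + (-310)**2 - 82*(-310)) - 32805) = 1/((16 + 96100 + 25420) - 32805) = 1/(121536 - 32805) = 1/88731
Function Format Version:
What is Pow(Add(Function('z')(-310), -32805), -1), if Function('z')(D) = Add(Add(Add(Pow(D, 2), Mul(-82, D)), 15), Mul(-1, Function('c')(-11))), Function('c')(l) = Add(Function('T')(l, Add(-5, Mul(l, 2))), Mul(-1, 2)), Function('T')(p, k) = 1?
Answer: Rational(1, 88731) ≈ 1.1270e-5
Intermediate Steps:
Function('c')(l) = -1 (Function('c')(l) = Add(1, Mul(-1, 2)) = Add(1, -2) = -1)
Function('z')(D) = Add(16, Pow(D, 2), Mul(-82, D)) (Function('z')(D) = Add(Add(Add(Pow(D, 2), Mul(-82, D)), 15), Mul(-1, -1)) = Add(Add(15, Pow(D, 2), Mul(-82, D)), 1) = Add(16, Pow(D, 2), Mul(-82, D)))
Pow(Add(Function('z')(-310), -32805), -1) = Pow(Add(Add(16, Pow(-310, 2), Mul(-82, -310)), -32805), -1) = Pow(Add(Add(16, 96100, 25420), -32805), -1) = Pow(Add(121536, -32805), -1) = Pow(88731, -1) = Rational(1, 88731)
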